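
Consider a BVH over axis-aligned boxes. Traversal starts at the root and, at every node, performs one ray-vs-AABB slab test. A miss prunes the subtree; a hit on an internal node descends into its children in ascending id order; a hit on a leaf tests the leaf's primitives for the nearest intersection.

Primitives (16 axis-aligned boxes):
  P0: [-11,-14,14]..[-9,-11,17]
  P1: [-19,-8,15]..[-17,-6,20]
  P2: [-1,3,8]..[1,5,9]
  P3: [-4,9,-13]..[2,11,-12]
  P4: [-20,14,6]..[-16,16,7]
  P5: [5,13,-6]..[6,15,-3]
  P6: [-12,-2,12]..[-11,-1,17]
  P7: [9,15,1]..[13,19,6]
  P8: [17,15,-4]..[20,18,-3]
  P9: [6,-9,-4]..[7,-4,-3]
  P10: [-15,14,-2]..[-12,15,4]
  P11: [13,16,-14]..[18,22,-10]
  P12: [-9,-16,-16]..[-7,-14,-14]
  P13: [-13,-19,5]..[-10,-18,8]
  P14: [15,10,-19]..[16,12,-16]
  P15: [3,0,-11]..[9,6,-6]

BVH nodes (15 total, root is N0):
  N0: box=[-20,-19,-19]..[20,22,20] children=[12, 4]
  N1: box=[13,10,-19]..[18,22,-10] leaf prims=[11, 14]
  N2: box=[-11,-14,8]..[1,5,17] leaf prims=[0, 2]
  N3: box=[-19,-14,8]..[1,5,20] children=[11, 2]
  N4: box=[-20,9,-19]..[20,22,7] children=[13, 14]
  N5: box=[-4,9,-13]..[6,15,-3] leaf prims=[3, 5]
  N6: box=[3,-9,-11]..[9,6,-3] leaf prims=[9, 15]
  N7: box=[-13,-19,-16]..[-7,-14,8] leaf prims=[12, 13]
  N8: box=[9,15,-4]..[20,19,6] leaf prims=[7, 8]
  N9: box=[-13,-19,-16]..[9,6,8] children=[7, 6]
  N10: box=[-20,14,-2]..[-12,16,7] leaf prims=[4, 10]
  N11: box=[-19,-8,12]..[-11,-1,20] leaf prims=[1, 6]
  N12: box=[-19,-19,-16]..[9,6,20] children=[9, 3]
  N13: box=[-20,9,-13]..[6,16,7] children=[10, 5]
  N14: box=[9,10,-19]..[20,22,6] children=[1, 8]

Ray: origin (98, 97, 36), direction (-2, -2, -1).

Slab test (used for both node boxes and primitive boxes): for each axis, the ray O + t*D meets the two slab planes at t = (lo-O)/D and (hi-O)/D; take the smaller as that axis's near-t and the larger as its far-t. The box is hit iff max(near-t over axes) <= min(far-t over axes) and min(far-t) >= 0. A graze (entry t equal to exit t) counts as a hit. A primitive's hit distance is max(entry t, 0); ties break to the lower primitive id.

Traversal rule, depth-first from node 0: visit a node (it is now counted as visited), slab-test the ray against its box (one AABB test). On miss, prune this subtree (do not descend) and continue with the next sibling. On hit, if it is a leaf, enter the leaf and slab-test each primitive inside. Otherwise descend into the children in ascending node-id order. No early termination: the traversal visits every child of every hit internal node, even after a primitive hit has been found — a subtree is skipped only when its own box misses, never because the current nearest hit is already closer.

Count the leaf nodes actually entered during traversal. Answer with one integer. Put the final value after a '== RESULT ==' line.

Trace the traversal:
N0 x:[39,59] y:[75/2,58] z:[16,55] -> hit [39,55], descend [4, 12]
  N4 x:[39,59] y:[75/2,44] z:[29,55] -> hit [39,44], descend [13, 14]
    N13 x:[46,59] y:[81/2,44] z:[29,49] -> miss, prune
    N14 x:[39,89/2] y:[75/2,87/2] z:[30,55] -> hit [39,87/2], descend [1, 8]
      N1 x:[40,85/2] y:[75/2,87/2] z:[46,55] -> miss, prune
      N8 x:[39,89/2] y:[39,41] z:[30,40] -> hit [39,40] leaf, test {P7(miss), P8@t=79/2}
  N12 x:[89/2,117/2] y:[91/2,58] z:[16,52] -> hit [91/2,52], descend [3, 9]
    N3 x:[97/2,117/2] y:[46,111/2] z:[16,28] -> miss, prune
    N9 x:[89/2,111/2] y:[91/2,58] z:[28,52] -> hit [91/2,52], descend [6, 7]
      N6 x:[89/2,95/2] y:[91/2,53] z:[39,47] -> hit [91/2,47] leaf, test {P9(miss), P15@t=91/2}
      N7 x:[105/2,111/2] y:[111/2,58] z:[28,52] -> miss, prune

11 AABB tests over nodes [0, 4, 13, 14, 1, 8, 12, 3, 9, 6, 7]; 2 leaves entered; closest P8.

== RESULT ==
2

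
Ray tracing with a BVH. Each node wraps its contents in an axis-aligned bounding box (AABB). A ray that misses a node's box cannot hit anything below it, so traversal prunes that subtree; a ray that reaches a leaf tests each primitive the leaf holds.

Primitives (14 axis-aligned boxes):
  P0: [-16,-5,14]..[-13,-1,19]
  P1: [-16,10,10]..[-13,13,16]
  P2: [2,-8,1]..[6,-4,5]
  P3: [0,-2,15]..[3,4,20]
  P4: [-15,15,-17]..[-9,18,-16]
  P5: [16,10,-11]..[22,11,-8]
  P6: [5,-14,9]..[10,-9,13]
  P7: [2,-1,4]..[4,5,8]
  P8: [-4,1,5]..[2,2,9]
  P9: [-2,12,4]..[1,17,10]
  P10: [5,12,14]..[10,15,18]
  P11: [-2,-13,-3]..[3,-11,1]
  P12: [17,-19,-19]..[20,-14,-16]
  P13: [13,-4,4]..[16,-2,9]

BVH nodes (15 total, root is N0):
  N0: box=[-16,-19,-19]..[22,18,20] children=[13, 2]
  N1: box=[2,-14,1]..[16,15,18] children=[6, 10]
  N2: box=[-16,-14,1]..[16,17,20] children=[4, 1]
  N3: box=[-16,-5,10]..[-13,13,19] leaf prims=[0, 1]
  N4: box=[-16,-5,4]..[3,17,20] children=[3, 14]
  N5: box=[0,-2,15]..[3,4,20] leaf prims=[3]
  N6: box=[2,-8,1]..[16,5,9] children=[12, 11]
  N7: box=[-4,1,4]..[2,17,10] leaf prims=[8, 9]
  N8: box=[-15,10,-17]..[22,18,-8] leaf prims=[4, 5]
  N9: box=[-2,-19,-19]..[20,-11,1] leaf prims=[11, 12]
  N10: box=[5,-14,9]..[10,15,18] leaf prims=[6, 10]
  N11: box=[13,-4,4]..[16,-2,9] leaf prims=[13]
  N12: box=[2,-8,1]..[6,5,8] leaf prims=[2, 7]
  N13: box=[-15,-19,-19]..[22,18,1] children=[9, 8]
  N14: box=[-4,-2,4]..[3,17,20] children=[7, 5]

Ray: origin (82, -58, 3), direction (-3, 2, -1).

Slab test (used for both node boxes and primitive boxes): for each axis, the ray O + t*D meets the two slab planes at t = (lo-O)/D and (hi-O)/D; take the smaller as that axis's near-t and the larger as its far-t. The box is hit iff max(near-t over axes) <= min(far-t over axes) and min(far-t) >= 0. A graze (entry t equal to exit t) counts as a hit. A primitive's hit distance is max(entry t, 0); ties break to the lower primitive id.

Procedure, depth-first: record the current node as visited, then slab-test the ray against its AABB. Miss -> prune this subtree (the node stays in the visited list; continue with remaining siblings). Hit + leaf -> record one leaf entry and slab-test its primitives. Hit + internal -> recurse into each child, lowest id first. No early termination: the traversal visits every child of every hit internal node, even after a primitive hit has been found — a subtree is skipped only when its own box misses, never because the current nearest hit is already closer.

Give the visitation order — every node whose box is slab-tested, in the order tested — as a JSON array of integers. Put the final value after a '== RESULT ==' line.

Walk:
N0 x:[20,98/3] y:[39/2,38] z:[-17,22] -> hit [20,22], descend [2, 13]
  N2 x:[22,98/3] y:[22,75/2] z:[-17,2] -> miss, prune
  N13 x:[20,97/3] y:[39/2,38] z:[2,22] -> hit [20,22], descend [8, 9]
    N8 x:[20,97/3] y:[34,38] z:[11,20] -> miss, prune
    N9 x:[62/3,28] y:[39/2,47/2] z:[2,22] -> hit [62/3,22] leaf, test {P11(miss), P12@t=62/3}

5 AABB tests over nodes [0, 2, 13, 8, 9]; 1 leaf entered; closest P12.

== RESULT ==
[0, 2, 13, 8, 9]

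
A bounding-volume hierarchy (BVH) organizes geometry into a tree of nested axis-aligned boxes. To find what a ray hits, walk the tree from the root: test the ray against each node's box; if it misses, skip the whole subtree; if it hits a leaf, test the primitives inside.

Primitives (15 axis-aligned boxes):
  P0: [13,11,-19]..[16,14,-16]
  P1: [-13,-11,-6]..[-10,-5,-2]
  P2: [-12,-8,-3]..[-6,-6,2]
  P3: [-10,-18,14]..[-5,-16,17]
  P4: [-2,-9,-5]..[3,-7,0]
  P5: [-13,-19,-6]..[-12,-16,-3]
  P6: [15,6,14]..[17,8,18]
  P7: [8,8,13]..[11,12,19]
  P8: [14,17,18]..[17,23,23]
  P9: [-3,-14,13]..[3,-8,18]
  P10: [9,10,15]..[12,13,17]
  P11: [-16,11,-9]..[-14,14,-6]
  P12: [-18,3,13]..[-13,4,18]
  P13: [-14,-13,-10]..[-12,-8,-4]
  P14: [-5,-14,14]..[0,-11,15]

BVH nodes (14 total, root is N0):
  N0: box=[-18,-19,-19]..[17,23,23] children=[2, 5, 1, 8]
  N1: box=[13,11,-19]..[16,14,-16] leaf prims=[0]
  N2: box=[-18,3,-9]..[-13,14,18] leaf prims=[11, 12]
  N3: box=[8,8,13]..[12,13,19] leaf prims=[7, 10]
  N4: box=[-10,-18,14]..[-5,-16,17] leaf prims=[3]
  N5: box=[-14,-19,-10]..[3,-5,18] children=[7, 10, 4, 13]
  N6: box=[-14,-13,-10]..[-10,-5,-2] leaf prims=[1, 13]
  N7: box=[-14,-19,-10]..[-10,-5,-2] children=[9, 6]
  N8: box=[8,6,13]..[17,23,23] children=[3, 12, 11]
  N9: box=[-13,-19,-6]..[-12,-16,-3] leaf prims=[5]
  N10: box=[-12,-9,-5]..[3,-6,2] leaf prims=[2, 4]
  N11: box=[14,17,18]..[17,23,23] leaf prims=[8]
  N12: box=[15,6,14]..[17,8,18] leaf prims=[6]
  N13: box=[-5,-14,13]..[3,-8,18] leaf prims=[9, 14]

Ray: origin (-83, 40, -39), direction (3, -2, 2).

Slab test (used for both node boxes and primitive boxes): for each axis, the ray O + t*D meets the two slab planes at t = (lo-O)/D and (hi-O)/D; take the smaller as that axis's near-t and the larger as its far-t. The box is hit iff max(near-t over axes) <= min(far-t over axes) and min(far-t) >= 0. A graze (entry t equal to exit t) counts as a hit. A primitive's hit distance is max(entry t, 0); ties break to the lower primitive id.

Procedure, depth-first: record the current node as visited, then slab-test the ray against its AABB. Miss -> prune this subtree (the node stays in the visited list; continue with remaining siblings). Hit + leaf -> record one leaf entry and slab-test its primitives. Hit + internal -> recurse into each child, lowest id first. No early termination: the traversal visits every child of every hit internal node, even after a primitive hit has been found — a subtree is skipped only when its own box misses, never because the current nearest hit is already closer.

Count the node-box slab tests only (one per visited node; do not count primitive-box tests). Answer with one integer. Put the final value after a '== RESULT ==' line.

Traverse from the root:
N0 x:[65/3,100/3] y:[17/2,59/2] z:[10,31] -> hit [65/3,59/2], descend [1, 2, 5, 8]
  N1 x:[32,33] y:[13,29/2] z:[10,23/2] -> miss, prune
  N2 x:[65/3,70/3] y:[13,37/2] z:[15,57/2] -> miss, prune
  N5 x:[23,86/3] y:[45/2,59/2] z:[29/2,57/2] -> hit [23,57/2], descend [4, 7, 10, 13]
    N4 x:[73/3,26] y:[28,29] z:[53/2,28] -> miss, prune
    N7 x:[23,73/3] y:[45/2,59/2] z:[29/2,37/2] -> miss, prune
    N10 x:[71/3,86/3] y:[23,49/2] z:[17,41/2] -> miss, prune
    N13 x:[26,86/3] y:[24,27] z:[26,57/2] -> hit [26,27] leaf, test {P9@t=80/3, P14@t=53/2}
  N8 x:[91/3,100/3] y:[17/2,17] z:[26,31] -> miss, prune

Summary -> nodes [0, 1, 2, 5, 4, 7, 10, 13, 8]; box-tests=9; leaf-entries=1; first=P14

== RESULT ==
9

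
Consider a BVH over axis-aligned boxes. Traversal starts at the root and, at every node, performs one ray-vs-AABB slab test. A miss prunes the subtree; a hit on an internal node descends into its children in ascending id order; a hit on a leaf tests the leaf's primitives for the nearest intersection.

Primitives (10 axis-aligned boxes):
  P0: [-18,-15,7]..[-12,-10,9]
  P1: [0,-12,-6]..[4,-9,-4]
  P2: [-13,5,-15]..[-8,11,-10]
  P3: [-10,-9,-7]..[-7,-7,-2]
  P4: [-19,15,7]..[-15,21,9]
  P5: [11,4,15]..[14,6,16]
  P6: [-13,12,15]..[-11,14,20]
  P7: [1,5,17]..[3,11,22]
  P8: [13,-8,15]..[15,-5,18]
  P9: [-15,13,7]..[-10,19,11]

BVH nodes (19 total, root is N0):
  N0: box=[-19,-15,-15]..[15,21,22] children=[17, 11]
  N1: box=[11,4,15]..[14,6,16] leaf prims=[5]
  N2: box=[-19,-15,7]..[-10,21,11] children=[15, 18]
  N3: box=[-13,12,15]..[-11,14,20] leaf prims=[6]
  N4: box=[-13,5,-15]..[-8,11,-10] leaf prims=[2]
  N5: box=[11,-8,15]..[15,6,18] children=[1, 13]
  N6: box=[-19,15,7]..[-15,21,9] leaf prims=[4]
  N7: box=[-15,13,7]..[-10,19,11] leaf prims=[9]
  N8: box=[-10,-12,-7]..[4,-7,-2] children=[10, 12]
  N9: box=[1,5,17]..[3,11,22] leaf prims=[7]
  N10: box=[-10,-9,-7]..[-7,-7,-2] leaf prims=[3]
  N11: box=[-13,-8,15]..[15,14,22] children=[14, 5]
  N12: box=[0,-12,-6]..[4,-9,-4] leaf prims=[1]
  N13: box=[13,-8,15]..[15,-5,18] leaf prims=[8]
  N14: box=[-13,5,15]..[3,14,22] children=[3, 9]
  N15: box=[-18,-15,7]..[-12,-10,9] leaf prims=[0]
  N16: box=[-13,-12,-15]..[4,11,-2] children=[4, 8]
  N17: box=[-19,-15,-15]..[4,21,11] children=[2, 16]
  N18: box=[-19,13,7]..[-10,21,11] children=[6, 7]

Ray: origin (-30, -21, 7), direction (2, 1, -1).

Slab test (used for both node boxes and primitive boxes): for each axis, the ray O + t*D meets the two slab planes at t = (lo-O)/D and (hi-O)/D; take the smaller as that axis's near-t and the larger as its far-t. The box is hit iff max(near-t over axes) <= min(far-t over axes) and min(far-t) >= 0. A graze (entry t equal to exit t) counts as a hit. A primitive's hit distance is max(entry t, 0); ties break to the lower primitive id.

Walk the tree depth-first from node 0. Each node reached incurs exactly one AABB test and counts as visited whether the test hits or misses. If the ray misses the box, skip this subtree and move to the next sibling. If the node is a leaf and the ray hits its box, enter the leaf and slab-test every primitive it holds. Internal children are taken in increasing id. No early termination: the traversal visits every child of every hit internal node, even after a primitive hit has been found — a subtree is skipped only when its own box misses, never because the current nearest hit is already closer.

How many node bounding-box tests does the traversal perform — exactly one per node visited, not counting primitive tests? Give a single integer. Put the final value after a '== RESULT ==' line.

Walk:
N0 x:[11/2,45/2] y:[6,42] z:[-15,22] -> hit [6,22], descend [11, 17]
  N11 x:[17/2,45/2] y:[13,35] z:[-15,-8] -> miss, prune
  N17 x:[11/2,17] y:[6,42] z:[-4,22] -> hit [6,17], descend [2, 16]
    N2 x:[11/2,10] y:[6,42] z:[-4,0] -> miss, prune
    N16 x:[17/2,17] y:[9,32] z:[9,22] -> hit [9,17], descend [4, 8]
      N4 x:[17/2,11] y:[26,32] z:[17,22] -> miss, prune
      N8 x:[10,17] y:[9,14] z:[9,14] -> hit [10,14], descend [10, 12]
        N10 x:[10,23/2] y:[12,14] z:[9,14] -> miss, prune
        N12 x:[15,17] y:[9,12] z:[11,13] -> miss, prune

order=[0, 11, 17, 2, 16, 4, 8, 10, 12]  |boxes|=9  |leaves|=0  hit=miss

== RESULT ==
9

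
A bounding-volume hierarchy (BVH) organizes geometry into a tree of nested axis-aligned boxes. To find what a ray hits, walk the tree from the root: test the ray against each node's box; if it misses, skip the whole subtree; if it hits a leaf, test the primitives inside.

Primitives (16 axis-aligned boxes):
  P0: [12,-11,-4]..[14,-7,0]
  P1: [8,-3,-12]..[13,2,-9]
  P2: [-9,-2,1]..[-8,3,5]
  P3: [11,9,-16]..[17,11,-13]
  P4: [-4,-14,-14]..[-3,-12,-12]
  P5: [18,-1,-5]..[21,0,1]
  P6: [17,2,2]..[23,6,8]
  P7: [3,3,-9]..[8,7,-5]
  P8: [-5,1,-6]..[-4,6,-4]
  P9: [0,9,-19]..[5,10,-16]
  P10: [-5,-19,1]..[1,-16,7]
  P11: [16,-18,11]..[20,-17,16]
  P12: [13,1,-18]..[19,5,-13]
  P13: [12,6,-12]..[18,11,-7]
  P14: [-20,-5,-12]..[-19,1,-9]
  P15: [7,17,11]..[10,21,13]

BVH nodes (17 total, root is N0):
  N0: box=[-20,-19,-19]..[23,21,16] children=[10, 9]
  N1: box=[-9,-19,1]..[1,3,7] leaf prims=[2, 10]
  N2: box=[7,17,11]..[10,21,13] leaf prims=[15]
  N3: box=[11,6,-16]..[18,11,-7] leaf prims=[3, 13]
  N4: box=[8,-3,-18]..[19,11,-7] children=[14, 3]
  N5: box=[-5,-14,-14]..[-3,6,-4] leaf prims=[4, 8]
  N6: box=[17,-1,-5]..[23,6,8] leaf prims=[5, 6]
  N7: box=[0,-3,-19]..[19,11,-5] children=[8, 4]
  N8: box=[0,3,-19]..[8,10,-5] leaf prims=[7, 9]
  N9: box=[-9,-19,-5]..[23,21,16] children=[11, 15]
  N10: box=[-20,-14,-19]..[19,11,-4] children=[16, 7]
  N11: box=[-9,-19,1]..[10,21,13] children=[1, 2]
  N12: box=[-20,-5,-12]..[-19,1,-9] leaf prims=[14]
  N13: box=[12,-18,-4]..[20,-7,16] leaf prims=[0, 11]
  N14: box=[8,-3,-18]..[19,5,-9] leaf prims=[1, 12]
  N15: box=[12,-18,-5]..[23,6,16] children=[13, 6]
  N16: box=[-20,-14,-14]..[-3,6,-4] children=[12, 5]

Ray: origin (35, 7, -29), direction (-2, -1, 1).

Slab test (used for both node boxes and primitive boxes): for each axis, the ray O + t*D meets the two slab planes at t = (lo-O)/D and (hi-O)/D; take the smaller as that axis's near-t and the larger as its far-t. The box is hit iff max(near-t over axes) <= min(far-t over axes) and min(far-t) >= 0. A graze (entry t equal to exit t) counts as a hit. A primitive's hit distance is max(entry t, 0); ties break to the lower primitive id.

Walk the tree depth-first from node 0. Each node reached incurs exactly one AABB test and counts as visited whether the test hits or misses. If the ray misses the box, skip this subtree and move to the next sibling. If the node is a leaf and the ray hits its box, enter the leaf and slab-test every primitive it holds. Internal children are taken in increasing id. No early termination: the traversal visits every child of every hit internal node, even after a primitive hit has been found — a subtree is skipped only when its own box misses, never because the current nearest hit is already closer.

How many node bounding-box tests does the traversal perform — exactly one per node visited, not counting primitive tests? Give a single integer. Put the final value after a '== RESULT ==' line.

Trace the traversal:
N0 x:[6,55/2] y:[-14,26] z:[10,45] -> hit [10,26], descend [9, 10]
  N9 x:[6,22] y:[-14,26] z:[24,45] -> miss, prune
  N10 x:[8,55/2] y:[-4,21] z:[10,25] -> hit [10,21], descend [7, 16]
    N7 x:[8,35/2] y:[-4,10] z:[10,24] -> hit [10,10], descend [4, 8]
      N4 x:[8,27/2] y:[-4,10] z:[11,22] -> miss, prune
      N8 x:[27/2,35/2] y:[-3,4] z:[10,24] -> miss, prune
    N16 x:[19,55/2] y:[1,21] z:[15,25] -> hit [19,21], descend [5, 12]
      N5 x:[19,20] y:[1,21] z:[15,25] -> hit [19,20] leaf, test {P4(miss), P8(miss)}
      N12 x:[27,55/2] y:[6,12] z:[17,20] -> miss, prune

Visited [0, 9, 10, 7, 4, 8, 16, 5, 12]. Tests: 9 box, 1 leaf. Nearest: miss.

== RESULT ==
9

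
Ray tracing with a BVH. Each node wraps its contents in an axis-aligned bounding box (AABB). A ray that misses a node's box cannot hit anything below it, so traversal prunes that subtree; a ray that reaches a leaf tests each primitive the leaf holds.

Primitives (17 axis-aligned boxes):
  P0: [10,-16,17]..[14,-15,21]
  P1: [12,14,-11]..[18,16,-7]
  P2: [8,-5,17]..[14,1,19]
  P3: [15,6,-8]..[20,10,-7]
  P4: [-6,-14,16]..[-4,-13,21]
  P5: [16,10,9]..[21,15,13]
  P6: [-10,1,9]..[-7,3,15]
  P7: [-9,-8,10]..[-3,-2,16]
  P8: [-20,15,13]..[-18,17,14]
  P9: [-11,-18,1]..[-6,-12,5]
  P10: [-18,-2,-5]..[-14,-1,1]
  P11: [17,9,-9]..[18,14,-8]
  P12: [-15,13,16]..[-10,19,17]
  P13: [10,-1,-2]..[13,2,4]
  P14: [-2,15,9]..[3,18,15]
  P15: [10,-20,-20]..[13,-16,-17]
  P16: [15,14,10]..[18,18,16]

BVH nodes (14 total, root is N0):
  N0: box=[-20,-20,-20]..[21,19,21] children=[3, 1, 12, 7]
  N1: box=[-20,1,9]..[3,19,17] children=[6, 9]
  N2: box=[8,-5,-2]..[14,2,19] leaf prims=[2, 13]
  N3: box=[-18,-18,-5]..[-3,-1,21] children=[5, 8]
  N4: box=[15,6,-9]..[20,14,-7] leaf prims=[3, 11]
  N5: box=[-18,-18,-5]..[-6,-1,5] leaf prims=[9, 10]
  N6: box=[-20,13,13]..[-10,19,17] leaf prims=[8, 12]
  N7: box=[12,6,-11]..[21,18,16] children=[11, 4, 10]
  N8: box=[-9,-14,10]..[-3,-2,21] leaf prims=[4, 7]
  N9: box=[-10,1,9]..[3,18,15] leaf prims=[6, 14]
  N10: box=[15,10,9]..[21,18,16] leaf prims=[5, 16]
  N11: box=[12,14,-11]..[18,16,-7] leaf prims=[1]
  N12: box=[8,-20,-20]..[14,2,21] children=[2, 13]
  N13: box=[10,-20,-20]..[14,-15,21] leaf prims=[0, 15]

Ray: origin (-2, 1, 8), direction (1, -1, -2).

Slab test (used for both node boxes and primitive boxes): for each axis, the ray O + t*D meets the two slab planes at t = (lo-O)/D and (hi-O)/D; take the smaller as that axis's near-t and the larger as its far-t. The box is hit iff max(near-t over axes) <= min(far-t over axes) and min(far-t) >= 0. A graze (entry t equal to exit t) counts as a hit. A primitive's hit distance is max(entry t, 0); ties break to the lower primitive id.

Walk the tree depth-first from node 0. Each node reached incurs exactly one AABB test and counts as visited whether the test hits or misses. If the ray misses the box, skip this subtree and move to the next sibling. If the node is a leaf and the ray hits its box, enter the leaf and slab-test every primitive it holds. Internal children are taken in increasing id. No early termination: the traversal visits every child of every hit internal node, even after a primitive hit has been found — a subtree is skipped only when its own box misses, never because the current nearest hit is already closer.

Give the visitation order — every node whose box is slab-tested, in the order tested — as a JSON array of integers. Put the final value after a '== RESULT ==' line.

Traverse from the root:
N0 x:[-18,23] y:[-18,21] z:[-13/2,14] -> hit [-13/2,14], descend [1, 3, 7, 12]
  N1 x:[-18,5] y:[-18,0] z:[-9/2,-1/2] -> miss, prune
  N3 x:[-16,-1] y:[2,19] z:[-13/2,13/2] -> miss, prune
  N7 x:[14,23] y:[-17,-5] z:[-4,19/2] -> miss, prune
  N12 x:[10,16] y:[-1,21] z:[-13/2,14] -> hit [10,14], descend [2, 13]
    N2 x:[10,16] y:[-1,6] z:[-11/2,5] -> miss, prune
    N13 x:[12,16] y:[16,21] z:[-13/2,14] -> miss, prune

Visited [0, 1, 3, 7, 12, 2, 13]. Tests: 7 box, 0 leaf. Nearest: miss.

== RESULT ==
[0, 1, 3, 7, 12, 2, 13]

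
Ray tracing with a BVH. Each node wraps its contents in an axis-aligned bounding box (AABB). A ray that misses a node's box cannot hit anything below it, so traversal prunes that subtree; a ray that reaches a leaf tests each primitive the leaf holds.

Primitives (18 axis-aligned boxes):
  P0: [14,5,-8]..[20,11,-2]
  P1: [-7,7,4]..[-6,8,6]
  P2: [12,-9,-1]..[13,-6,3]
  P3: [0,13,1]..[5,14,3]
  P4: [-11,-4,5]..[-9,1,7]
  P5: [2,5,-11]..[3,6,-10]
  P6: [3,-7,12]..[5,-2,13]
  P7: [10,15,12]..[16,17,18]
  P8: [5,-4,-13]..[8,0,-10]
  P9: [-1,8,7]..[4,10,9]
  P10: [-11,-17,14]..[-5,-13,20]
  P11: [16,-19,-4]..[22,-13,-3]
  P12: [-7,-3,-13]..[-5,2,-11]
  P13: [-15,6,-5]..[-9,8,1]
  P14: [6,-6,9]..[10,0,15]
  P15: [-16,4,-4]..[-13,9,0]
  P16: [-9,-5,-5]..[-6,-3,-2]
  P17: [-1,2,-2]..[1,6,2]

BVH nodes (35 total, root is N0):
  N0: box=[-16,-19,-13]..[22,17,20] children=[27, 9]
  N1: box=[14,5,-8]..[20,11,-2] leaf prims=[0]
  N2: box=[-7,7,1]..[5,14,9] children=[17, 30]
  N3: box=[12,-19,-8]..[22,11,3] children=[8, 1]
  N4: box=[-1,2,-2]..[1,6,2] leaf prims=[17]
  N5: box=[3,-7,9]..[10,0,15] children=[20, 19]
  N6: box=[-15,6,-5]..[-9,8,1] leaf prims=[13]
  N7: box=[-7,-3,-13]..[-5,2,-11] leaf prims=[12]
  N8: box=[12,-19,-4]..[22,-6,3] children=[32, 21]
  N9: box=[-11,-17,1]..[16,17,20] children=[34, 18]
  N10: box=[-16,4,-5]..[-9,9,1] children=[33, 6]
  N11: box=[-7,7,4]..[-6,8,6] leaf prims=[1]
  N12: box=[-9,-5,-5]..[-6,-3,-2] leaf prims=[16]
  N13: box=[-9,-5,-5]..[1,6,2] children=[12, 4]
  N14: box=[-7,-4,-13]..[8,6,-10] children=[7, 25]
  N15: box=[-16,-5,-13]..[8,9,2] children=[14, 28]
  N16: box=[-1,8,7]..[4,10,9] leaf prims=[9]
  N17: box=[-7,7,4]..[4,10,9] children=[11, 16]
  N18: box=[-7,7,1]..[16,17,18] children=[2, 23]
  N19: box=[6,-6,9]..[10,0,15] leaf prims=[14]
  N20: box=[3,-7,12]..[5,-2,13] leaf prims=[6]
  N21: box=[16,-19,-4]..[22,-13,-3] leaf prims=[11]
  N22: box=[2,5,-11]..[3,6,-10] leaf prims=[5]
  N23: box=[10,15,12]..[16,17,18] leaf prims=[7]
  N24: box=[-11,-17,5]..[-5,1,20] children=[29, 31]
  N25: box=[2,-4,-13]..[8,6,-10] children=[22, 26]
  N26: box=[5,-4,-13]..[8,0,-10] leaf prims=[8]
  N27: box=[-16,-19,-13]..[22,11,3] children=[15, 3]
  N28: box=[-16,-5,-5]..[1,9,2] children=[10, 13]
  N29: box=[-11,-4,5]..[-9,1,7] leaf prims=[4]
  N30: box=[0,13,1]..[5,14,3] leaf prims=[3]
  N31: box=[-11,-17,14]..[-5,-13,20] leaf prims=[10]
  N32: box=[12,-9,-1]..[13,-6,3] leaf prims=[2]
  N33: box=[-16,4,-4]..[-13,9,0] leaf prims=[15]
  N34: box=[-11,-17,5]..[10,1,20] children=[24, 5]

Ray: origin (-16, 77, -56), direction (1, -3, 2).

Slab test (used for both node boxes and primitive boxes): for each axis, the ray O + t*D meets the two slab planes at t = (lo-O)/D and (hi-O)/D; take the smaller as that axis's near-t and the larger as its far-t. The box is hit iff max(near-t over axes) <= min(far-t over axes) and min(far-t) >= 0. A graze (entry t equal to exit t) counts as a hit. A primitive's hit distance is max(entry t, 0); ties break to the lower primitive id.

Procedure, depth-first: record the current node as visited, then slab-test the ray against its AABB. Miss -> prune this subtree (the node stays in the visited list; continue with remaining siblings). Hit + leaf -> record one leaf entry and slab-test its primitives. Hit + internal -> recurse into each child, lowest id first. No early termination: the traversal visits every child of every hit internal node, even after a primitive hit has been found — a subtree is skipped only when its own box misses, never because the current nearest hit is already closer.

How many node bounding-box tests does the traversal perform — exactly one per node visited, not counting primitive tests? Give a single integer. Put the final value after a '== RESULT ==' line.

Traverse from the root:
N0 x:[0,38] y:[20,32] z:[43/2,38] -> hit [43/2,32], descend [9, 27]
  N9 x:[5,32] y:[20,94/3] z:[57/2,38] -> hit [57/2,94/3], descend [18, 34]
    N18 x:[9,32] y:[20,70/3] z:[57/2,37] -> miss, prune
    N34 x:[5,26] y:[76/3,94/3] z:[61/2,38] -> miss, prune
  N27 x:[0,38] y:[22,32] z:[43/2,59/2] -> hit [22,59/2], descend [3, 15]
    N3 x:[28,38] y:[22,32] z:[24,59/2] -> hit [28,59/2], descend [1, 8]
      N1 x:[30,36] y:[22,24] z:[24,27] -> miss, prune
      N8 x:[28,38] y:[83/3,32] z:[26,59/2] -> hit [28,59/2], descend [21, 32]
        N21 x:[32,38] y:[30,32] z:[26,53/2] -> miss, prune
        N32 x:[28,29] y:[83/3,86/3] z:[55/2,59/2] -> hit [28,86/3] leaf, test {P2@t=28}
    N15 x:[0,24] y:[68/3,82/3] z:[43/2,29] -> hit [68/3,24], descend [14, 28]
      N14 x:[9,24] y:[71/3,27] z:[43/2,23] -> miss, prune
      N28 x:[0,17] y:[68/3,82/3] z:[51/2,29] -> miss, prune

order=[0, 9, 18, 34, 27, 3, 1, 8, 21, 32, 15, 14, 28]  |boxes|=13  |leaves|=1  hit=P2

== RESULT ==
13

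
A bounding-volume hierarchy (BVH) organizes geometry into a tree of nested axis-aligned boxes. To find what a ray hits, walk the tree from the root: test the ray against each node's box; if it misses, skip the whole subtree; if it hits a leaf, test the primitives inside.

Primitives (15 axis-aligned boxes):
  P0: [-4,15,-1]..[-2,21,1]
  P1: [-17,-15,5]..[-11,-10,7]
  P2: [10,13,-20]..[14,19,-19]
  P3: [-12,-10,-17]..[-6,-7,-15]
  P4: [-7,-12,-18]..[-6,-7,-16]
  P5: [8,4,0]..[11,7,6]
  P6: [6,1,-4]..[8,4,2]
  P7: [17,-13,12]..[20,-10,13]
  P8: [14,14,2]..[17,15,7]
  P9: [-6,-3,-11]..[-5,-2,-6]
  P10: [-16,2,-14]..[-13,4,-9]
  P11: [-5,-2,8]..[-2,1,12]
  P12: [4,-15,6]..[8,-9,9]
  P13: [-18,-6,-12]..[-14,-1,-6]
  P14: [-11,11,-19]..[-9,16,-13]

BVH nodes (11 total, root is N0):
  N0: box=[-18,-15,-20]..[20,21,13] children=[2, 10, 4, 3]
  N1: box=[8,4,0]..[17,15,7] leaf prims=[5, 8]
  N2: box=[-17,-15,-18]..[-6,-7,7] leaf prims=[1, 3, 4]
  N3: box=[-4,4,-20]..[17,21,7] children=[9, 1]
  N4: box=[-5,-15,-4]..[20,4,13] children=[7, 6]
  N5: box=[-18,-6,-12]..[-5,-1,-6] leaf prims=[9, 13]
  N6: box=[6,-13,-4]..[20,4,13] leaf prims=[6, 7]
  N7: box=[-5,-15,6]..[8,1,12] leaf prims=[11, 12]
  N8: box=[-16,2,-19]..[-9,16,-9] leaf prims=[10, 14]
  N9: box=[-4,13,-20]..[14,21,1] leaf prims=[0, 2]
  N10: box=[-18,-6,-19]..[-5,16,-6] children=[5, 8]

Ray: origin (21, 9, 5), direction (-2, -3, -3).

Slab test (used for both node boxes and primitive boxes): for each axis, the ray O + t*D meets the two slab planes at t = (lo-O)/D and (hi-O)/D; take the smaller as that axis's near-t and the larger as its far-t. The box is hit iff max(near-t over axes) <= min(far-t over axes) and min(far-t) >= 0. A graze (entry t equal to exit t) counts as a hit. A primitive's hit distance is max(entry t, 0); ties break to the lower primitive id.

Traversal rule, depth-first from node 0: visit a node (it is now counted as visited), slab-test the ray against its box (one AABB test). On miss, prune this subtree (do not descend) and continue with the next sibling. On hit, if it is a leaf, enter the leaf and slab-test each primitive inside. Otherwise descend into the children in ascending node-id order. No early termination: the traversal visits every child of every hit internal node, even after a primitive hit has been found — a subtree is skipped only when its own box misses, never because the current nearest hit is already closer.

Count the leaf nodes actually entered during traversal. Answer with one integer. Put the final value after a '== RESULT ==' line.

Walk:
N0 x:[1/2,39/2] y:[-4,8] z:[-8/3,25/3] -> hit [1/2,8], descend [2, 3, 4, 10]
  N2 x:[27/2,19] y:[16/3,8] z:[-2/3,23/3] -> miss, prune
  N3 x:[2,25/2] y:[-4,5/3] z:[-2/3,25/3] -> miss, prune
  N4 x:[1/2,13] y:[5/3,8] z:[-8/3,3] -> hit [5/3,3], descend [6, 7]
    N6 x:[1/2,15/2] y:[5/3,22/3] z:[-8/3,3] -> hit [5/3,3] leaf, test {P6(miss), P7(miss)}
    N7 x:[13/2,13] y:[8/3,8] z:[-7/3,-1/3] -> miss, prune
  N10 x:[13,39/2] y:[-7/3,5] z:[11/3,8] -> miss, prune

order=[0, 2, 3, 4, 6, 7, 10]  |boxes|=7  |leaves|=1  hit=miss

== RESULT ==
1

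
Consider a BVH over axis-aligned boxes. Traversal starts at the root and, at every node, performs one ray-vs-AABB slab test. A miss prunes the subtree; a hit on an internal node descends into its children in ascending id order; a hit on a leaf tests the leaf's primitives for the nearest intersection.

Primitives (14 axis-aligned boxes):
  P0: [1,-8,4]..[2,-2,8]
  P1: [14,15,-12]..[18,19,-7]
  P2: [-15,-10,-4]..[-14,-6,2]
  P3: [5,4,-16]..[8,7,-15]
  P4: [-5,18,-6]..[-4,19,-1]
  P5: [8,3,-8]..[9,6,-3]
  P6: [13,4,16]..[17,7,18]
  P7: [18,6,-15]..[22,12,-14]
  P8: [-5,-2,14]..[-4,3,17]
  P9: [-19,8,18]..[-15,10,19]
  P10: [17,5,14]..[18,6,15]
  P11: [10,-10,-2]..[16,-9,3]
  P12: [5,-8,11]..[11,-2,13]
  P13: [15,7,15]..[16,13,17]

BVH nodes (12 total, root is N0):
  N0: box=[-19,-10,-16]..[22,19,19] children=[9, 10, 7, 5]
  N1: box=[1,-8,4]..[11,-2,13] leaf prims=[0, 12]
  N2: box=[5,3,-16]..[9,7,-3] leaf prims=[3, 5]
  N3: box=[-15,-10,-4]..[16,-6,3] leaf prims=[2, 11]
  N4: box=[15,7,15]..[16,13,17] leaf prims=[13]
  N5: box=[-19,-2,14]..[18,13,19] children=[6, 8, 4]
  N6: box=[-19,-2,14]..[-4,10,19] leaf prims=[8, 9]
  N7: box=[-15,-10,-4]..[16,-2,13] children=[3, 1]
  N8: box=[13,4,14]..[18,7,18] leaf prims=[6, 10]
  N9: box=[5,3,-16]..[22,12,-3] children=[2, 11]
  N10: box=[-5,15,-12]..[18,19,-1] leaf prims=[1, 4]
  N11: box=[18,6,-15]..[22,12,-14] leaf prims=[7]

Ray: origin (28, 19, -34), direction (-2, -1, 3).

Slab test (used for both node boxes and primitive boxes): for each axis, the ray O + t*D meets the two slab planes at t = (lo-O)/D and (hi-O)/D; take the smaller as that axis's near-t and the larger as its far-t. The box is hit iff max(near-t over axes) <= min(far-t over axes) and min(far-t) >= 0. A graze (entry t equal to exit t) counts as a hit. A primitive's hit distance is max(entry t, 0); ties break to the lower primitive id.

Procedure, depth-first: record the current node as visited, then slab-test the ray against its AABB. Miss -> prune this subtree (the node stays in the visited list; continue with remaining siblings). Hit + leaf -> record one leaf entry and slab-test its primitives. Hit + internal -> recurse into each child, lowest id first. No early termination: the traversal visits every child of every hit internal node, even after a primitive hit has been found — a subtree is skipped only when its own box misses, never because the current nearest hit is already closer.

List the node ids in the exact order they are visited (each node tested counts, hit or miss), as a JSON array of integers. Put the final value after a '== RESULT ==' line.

Walk:
N0 x:[3,47/2] y:[0,29] z:[6,53/3] -> hit [6,53/3], descend [5, 7, 9, 10]
  N5 x:[5,47/2] y:[6,21] z:[16,53/3] -> hit [16,53/3], descend [4, 6, 8]
    N4 x:[6,13/2] y:[6,12] z:[49/3,17] -> miss, prune
    N6 x:[16,47/2] y:[9,21] z:[16,53/3] -> hit [16,53/3] leaf, test {P8@t=16, P9(miss)}
    N8 x:[5,15/2] y:[12,15] z:[16,52/3] -> miss, prune
  N7 x:[6,43/2] y:[21,29] z:[10,47/3] -> miss, prune
  N9 x:[3,23/2] y:[7,16] z:[6,31/3] -> hit [7,31/3], descend [2, 11]
    N2 x:[19/2,23/2] y:[12,16] z:[6,31/3] -> miss, prune
    N11 x:[3,5] y:[7,13] z:[19/3,20/3] -> miss, prune
  N10 x:[5,33/2] y:[0,4] z:[22/3,11] -> miss, prune

order=[0, 5, 4, 6, 8, 7, 9, 2, 11, 10]  |boxes|=10  |leaves|=1  hit=P8

== RESULT ==
[0, 5, 4, 6, 8, 7, 9, 2, 11, 10]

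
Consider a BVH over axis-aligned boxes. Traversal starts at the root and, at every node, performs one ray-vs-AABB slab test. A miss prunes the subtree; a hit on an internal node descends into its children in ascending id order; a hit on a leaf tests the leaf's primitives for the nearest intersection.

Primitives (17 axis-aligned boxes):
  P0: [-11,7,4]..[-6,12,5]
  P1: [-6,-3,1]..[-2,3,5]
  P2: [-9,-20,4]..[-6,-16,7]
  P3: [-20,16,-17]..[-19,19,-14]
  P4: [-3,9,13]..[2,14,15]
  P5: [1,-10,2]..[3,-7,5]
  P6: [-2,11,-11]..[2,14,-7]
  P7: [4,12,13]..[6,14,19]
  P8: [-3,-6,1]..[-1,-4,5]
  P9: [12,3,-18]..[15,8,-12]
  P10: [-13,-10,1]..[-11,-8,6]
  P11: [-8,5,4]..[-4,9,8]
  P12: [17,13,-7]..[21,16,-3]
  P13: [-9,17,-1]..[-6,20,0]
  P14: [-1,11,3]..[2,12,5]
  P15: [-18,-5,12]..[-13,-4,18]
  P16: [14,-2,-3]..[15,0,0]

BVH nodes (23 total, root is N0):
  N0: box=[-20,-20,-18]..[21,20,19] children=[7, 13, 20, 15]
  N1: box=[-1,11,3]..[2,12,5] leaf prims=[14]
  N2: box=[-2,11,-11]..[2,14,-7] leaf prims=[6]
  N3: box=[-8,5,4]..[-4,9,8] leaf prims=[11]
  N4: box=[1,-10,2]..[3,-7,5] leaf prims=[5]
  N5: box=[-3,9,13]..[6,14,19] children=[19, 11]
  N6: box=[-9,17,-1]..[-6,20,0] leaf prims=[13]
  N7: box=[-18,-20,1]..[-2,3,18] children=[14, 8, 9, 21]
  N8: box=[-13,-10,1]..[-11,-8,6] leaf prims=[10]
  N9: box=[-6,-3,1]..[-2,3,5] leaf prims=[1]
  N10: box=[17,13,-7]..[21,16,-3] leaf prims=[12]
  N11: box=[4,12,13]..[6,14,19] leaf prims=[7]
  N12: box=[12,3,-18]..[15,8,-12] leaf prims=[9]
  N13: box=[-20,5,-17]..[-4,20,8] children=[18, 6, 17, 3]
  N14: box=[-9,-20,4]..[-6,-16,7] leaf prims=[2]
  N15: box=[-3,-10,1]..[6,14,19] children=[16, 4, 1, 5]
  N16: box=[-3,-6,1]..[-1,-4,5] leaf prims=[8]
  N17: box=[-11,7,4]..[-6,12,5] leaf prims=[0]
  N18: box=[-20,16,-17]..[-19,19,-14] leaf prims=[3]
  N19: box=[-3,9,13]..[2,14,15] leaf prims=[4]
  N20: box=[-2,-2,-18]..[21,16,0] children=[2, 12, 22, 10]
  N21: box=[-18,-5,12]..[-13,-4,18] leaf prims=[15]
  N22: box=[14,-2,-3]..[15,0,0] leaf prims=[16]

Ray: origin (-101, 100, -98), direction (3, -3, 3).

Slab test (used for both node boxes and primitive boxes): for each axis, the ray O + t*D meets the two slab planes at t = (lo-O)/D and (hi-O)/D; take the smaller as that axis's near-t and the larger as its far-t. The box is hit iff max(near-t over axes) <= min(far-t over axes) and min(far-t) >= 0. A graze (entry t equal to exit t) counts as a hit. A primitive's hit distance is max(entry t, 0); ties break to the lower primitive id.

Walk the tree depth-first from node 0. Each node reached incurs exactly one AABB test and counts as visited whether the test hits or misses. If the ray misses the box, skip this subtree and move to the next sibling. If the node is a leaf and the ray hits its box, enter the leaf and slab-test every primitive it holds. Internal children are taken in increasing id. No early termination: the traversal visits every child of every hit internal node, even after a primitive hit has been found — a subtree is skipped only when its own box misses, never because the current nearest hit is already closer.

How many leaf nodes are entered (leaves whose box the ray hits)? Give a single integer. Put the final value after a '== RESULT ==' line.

Traverse from the root:
N0 x:[27,122/3] y:[80/3,40] z:[80/3,39] -> hit [27,39], descend [7, 13, 15, 20]
  N7 x:[83/3,33] y:[97/3,40] z:[33,116/3] -> hit [33,33], descend [8, 9, 14, 21]
    N8 x:[88/3,30] y:[36,110/3] z:[33,104/3] -> miss, prune
    N9 x:[95/3,33] y:[97/3,103/3] z:[33,103/3] -> hit [33,33] leaf, test {P1@t=33}
    N14 x:[92/3,95/3] y:[116/3,40] z:[34,35] -> miss, prune
    N21 x:[83/3,88/3] y:[104/3,35] z:[110/3,116/3] -> miss, prune
  N13 x:[27,97/3] y:[80/3,95/3] z:[27,106/3] -> hit [27,95/3], descend [3, 6, 17, 18]
    N3 x:[31,97/3] y:[91/3,95/3] z:[34,106/3] -> miss, prune
    N6 x:[92/3,95/3] y:[80/3,83/3] z:[97/3,98/3] -> miss, prune
    N17 x:[30,95/3] y:[88/3,31] z:[34,103/3] -> miss, prune
    N18 x:[27,82/3] y:[27,28] z:[27,28] -> hit [27,82/3] leaf, test {P3@t=27}
  N15 x:[98/3,107/3] y:[86/3,110/3] z:[33,39] -> hit [33,107/3], descend [1, 4, 5, 16]
    N1 x:[100/3,103/3] y:[88/3,89/3] z:[101/3,103/3] -> miss, prune
    N4 x:[34,104/3] y:[107/3,110/3] z:[100/3,103/3] -> miss, prune
    N5 x:[98/3,107/3] y:[86/3,91/3] z:[37,39] -> miss, prune
    N16 x:[98/3,100/3] y:[104/3,106/3] z:[33,103/3] -> miss, prune
  N20 x:[33,122/3] y:[28,34] z:[80/3,98/3] -> miss, prune

order=[0, 7, 8, 9, 14, 21, 13, 3, 6, 17, 18, 15, 1, 4, 5, 16, 20]  |boxes|=17  |leaves|=2  hit=P3

== RESULT ==
2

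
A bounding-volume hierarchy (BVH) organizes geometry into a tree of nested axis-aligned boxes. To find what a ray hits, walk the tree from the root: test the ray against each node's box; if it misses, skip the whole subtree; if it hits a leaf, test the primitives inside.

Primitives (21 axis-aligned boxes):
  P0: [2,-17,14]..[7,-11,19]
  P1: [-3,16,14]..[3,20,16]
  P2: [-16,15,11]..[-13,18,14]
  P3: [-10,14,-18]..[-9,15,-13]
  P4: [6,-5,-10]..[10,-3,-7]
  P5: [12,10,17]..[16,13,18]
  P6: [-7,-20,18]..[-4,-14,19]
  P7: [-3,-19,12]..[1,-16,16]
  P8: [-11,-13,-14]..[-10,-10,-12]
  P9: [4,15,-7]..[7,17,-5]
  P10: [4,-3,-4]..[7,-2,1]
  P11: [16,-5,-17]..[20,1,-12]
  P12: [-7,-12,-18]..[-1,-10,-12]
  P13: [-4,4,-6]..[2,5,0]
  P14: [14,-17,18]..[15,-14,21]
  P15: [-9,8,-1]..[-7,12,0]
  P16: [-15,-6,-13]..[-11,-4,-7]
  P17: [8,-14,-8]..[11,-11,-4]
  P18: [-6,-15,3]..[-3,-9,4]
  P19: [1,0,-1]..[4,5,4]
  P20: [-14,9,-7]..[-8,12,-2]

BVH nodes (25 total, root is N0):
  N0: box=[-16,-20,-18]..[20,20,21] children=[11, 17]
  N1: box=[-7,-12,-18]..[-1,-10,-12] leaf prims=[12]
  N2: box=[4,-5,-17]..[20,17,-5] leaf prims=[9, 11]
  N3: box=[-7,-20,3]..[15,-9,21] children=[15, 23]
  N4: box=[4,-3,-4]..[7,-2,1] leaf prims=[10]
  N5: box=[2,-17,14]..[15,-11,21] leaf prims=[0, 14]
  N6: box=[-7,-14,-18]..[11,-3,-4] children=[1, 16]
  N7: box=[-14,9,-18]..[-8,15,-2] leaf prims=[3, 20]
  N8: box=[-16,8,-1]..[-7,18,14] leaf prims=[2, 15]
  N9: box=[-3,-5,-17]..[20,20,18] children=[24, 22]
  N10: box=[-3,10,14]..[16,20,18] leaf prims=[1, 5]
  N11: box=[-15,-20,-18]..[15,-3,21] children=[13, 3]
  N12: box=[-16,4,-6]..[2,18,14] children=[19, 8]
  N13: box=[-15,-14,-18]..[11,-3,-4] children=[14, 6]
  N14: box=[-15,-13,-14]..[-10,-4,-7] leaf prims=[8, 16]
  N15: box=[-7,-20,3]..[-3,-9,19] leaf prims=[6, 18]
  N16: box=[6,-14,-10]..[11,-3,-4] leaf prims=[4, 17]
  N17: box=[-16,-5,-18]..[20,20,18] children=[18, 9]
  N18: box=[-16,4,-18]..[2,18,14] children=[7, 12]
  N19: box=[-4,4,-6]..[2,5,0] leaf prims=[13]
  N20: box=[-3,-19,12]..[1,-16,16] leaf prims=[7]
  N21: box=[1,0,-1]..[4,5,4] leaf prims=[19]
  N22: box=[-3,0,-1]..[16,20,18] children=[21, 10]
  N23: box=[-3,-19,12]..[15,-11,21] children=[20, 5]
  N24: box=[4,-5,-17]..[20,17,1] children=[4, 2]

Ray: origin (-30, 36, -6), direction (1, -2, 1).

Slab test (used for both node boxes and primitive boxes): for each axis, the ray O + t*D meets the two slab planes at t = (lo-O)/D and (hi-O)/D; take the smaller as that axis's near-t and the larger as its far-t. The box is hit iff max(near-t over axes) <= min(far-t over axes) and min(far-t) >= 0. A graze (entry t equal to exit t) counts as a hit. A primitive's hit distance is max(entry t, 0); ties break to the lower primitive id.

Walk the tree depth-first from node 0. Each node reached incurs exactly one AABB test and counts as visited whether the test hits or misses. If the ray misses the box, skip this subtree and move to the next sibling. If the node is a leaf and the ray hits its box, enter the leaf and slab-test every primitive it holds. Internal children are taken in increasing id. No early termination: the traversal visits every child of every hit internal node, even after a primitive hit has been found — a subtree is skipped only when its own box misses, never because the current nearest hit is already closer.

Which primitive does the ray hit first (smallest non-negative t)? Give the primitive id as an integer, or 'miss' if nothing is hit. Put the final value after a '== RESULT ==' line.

Walk:
N0 x:[14,50] y:[8,28] z:[-12,27] -> hit [14,27], descend [11, 17]
  N11 x:[15,45] y:[39/2,28] z:[-12,27] -> hit [39/2,27], descend [3, 13]
    N3 x:[23,45] y:[45/2,28] z:[9,27] -> hit [23,27], descend [15, 23]
      N15 x:[23,27] y:[45/2,28] z:[9,25] -> hit [23,25] leaf, test {P6@t=25, P18(miss)}
      N23 x:[27,45] y:[47/2,55/2] z:[18,27] -> hit [27,27], descend [5, 20]
        N5 x:[32,45] y:[47/2,53/2] z:[20,27] -> miss, prune
        N20 x:[27,31] y:[26,55/2] z:[18,22] -> miss, prune
    N13 x:[15,41] y:[39/2,25] z:[-12,2] -> miss, prune
  N17 x:[14,50] y:[8,41/2] z:[-12,24] -> hit [14,41/2], descend [9, 18]
    N9 x:[27,50] y:[8,41/2] z:[-11,24] -> miss, prune
    N18 x:[14,32] y:[9,16] z:[-12,20] -> hit [14,16], descend [7, 12]
      N7 x:[16,22] y:[21/2,27/2] z:[-12,4] -> miss, prune
      N12 x:[14,32] y:[9,16] z:[0,20] -> hit [14,16], descend [8, 19]
        N8 x:[14,23] y:[9,14] z:[5,20] -> hit [14,14] leaf, test {P2(miss), P15(miss)}
        N19 x:[26,32] y:[31/2,16] z:[0,6] -> miss, prune

15 AABB tests over nodes [0, 11, 3, 15, 23, 5, 20, 13, 17, 9, 18, 7, 12, 8, 19]; 2 leaves entered; closest P6.

== RESULT ==
6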